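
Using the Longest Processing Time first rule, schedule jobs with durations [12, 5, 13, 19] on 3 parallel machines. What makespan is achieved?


Sort jobs in decreasing order (LPT): [19, 13, 12, 5]
Assign each job to the least loaded machine:
  Machine 1: jobs [19], load = 19
  Machine 2: jobs [13], load = 13
  Machine 3: jobs [12, 5], load = 17
Makespan = max load = 19

19


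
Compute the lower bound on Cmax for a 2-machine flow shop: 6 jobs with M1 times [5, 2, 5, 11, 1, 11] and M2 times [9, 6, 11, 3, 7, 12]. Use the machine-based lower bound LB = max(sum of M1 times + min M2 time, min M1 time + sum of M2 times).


LB1 = sum(M1 times) + min(M2 times) = 35 + 3 = 38
LB2 = min(M1 times) + sum(M2 times) = 1 + 48 = 49
Lower bound = max(LB1, LB2) = max(38, 49) = 49

49


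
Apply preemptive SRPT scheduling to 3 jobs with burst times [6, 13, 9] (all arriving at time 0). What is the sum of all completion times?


Since all jobs arrive at t=0, SRPT equals SPT ordering.
SPT order: [6, 9, 13]
Completion times:
  Job 1: p=6, C=6
  Job 2: p=9, C=15
  Job 3: p=13, C=28
Total completion time = 6 + 15 + 28 = 49

49


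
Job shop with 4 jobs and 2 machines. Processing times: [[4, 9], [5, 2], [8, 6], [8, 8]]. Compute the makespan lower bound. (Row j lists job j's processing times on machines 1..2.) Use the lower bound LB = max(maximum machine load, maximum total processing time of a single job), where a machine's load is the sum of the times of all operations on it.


Machine loads:
  Machine 1: 4 + 5 + 8 + 8 = 25
  Machine 2: 9 + 2 + 6 + 8 = 25
Max machine load = 25
Job totals:
  Job 1: 13
  Job 2: 7
  Job 3: 14
  Job 4: 16
Max job total = 16
Lower bound = max(25, 16) = 25

25


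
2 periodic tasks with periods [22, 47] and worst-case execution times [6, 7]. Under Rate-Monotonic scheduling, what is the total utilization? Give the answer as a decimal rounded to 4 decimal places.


Compute individual utilizations (exact fractions):
  Task 1: C/T = 6/22 = 3/11 (approx. 0.2727)
  Task 2: C/T = 7/47 (approx. 0.1489)
Total utilization U = 3/11 + 7/47 = 218/517
Rounded to 4 decimal places: U = 0.4217
RM (Liu & Layland) bound for 2 tasks = 0.828427; compare with U = 218/517 (approx. 0.421663)
U <= bound, so schedulable by RM sufficient condition.

0.4217


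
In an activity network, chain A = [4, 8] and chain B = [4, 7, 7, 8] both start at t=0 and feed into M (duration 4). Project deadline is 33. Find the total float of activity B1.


Forward pass: ES(B1) = sum of predecessors on chain B = 0
EF = ES + duration = 0 + 4 = 4
Backward pass: LF(M) = deadline = 33; LS(M) = 33 - 4 = 29
LF(B1) = LS(M) - sum(successors on chain B) = 29 - 22 = 7
LS = LF - duration = 7 - 4 = 3
Total float = LS - ES = 3 - 0 = 3

3


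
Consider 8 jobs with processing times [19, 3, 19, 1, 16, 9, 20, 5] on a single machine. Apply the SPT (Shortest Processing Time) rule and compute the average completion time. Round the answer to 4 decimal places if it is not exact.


Sort jobs by processing time (SPT order): [1, 3, 5, 9, 16, 19, 19, 20]
Compute completion times sequentially:
  Job 1: processing = 1, completes at 1
  Job 2: processing = 3, completes at 4
  Job 3: processing = 5, completes at 9
  Job 4: processing = 9, completes at 18
  Job 5: processing = 16, completes at 34
  Job 6: processing = 19, completes at 53
  Job 7: processing = 19, completes at 72
  Job 8: processing = 20, completes at 92
Sum of completion times = 283
Average completion time = 283/8 = 35.375

35.375


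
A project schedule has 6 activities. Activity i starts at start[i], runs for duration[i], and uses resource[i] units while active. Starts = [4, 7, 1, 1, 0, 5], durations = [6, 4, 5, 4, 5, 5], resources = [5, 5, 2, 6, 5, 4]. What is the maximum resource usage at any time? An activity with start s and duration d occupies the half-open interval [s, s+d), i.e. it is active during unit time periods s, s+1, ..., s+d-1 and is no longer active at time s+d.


Each activity i is active on [start_i, start_i + duration_i).
Compute total resource usage per time slot:
  t=0: active resources = [5], total = 5
  t=1: active resources = [2, 6, 5], total = 13
  t=2: active resources = [2, 6, 5], total = 13
  t=3: active resources = [2, 6, 5], total = 13
  t=4: active resources = [5, 2, 6, 5], total = 18
  t=5: active resources = [5, 2, 4], total = 11
  t=6: active resources = [5, 4], total = 9
  t=7: active resources = [5, 5, 4], total = 14
  t=8: active resources = [5, 5, 4], total = 14
  t=9: active resources = [5, 5, 4], total = 14
  t=10: active resources = [5], total = 5
Peak resource demand = 18

18


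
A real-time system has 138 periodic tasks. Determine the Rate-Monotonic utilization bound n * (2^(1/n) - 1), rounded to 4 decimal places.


Compute 2^(1/138) = 1.0050354411
Subtract 1: 1.0050354411 - 1 = 0.0050354411
Multiply by n: 138 * 0.0050354411 = 0.6948908718
Round to 4 dp: 0.6949

0.6949


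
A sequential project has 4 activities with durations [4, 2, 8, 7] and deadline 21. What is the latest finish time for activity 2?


LF(activity 2) = deadline - sum of successor durations
Successors: activities 3 through 4 with durations [8, 7]
Sum of successor durations = 15
LF = 21 - 15 = 6

6


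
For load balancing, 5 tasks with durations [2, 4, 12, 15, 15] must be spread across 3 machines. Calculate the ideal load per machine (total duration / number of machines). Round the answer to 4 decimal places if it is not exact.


Total processing time = 2 + 4 + 12 + 15 + 15 = 48
Number of machines = 3
Ideal balanced load = 48 / 3 = 16.0

16.0


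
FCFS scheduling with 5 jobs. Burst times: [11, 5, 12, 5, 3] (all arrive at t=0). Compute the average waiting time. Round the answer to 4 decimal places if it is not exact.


FCFS order (as given): [11, 5, 12, 5, 3]
Waiting times:
  Job 1: wait = 0
  Job 2: wait = 11
  Job 3: wait = 16
  Job 4: wait = 28
  Job 5: wait = 33
Sum of waiting times = 88
Average waiting time = 88/5 = 17.6

17.6


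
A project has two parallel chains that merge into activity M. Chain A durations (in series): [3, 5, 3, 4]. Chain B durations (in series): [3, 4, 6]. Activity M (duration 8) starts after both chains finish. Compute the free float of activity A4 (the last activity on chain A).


ES(A4) = sum of predecessors on chain A = 11
EF(A4) = ES + duration = 11 + 4 = 15
Successor of A4 is M. ES(M) = max(sum(A), sum(B)) = max(15, 13) = 15
Free float = ES(successor) - EF(current) = 15 - 15 = 0

0


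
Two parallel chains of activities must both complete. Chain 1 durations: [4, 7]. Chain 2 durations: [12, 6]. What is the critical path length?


Path A total = 4 + 7 = 11
Path B total = 12 + 6 = 18
Critical path = longest path = max(11, 18) = 18

18


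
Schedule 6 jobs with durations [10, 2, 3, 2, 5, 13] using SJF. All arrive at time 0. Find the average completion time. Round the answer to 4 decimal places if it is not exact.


SJF order (ascending): [2, 2, 3, 5, 10, 13]
Completion times:
  Job 1: burst=2, C=2
  Job 2: burst=2, C=4
  Job 3: burst=3, C=7
  Job 4: burst=5, C=12
  Job 5: burst=10, C=22
  Job 6: burst=13, C=35
Average completion = 82/6 = 13.6667

13.6667


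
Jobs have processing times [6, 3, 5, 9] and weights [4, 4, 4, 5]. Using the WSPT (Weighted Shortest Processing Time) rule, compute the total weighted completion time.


Compute p/w ratios and sort ascending (WSPT): [(3, 4), (5, 4), (6, 4), (9, 5)]
Compute weighted completion times:
  Job (p=3,w=4): C=3, w*C=4*3=12
  Job (p=5,w=4): C=8, w*C=4*8=32
  Job (p=6,w=4): C=14, w*C=4*14=56
  Job (p=9,w=5): C=23, w*C=5*23=115
Total weighted completion time = 215

215


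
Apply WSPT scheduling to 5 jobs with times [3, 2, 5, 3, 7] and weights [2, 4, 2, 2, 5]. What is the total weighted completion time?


Compute p/w ratios and sort ascending (WSPT): [(2, 4), (7, 5), (3, 2), (3, 2), (5, 2)]
Compute weighted completion times:
  Job (p=2,w=4): C=2, w*C=4*2=8
  Job (p=7,w=5): C=9, w*C=5*9=45
  Job (p=3,w=2): C=12, w*C=2*12=24
  Job (p=3,w=2): C=15, w*C=2*15=30
  Job (p=5,w=2): C=20, w*C=2*20=40
Total weighted completion time = 147

147


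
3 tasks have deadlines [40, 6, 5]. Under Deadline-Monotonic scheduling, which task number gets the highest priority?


Sort tasks by relative deadline (ascending):
  Task 3: deadline = 5
  Task 2: deadline = 6
  Task 1: deadline = 40
Priority order (highest first): [3, 2, 1]
Highest priority task = 3

3


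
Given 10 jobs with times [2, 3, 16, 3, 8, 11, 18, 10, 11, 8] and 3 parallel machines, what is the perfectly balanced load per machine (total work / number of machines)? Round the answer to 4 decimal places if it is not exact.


Total processing time = 2 + 3 + 16 + 3 + 8 + 11 + 18 + 10 + 11 + 8 = 90
Number of machines = 3
Ideal balanced load = 90 / 3 = 30.0

30.0


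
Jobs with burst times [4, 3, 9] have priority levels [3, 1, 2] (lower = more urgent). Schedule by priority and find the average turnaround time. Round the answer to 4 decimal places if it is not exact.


Sort by priority (ascending = highest first):
Order: [(1, 3), (2, 9), (3, 4)]
Completion times:
  Priority 1, burst=3, C=3
  Priority 2, burst=9, C=12
  Priority 3, burst=4, C=16
Average turnaround = 31/3 = 10.3333

10.3333


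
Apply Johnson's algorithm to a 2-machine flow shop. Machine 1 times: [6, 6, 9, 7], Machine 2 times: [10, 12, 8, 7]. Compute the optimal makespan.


Apply Johnson's rule:
  Group 1 (a <= b): [(1, 6, 10), (2, 6, 12), (4, 7, 7)]
  Group 2 (a > b): [(3, 9, 8)]
Optimal job order: [1, 2, 4, 3]
Schedule:
  Job 1: M1 done at 6, M2 done at 16
  Job 2: M1 done at 12, M2 done at 28
  Job 4: M1 done at 19, M2 done at 35
  Job 3: M1 done at 28, M2 done at 43
Makespan = 43

43


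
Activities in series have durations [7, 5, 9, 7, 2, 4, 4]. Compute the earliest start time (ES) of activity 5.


Activity 5 starts after activities 1 through 4 complete.
Predecessor durations: [7, 5, 9, 7]
ES = 7 + 5 + 9 + 7 = 28

28


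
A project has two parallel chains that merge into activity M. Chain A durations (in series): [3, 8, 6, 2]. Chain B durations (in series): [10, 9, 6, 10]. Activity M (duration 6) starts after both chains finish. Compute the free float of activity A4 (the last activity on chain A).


ES(A4) = sum of predecessors on chain A = 17
EF(A4) = ES + duration = 17 + 2 = 19
Successor of A4 is M. ES(M) = max(sum(A), sum(B)) = max(19, 35) = 35
Free float = ES(successor) - EF(current) = 35 - 19 = 16

16


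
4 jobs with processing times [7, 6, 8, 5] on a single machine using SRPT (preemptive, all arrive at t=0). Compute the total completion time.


Since all jobs arrive at t=0, SRPT equals SPT ordering.
SPT order: [5, 6, 7, 8]
Completion times:
  Job 1: p=5, C=5
  Job 2: p=6, C=11
  Job 3: p=7, C=18
  Job 4: p=8, C=26
Total completion time = 5 + 11 + 18 + 26 = 60

60


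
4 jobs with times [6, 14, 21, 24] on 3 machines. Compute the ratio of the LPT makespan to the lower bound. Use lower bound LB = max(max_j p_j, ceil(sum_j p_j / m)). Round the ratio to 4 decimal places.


LPT order: [24, 21, 14, 6]
Machine loads after assignment: [24, 21, 20]
LPT makespan = 24
Lower bound = max(max_job, ceil(total/3)) = max(24, 22) = 24
Ratio = 24 / 24 = 1.0

1.0


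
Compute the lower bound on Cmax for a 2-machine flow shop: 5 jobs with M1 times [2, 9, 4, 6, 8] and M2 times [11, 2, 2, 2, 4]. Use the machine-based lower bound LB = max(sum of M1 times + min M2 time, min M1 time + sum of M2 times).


LB1 = sum(M1 times) + min(M2 times) = 29 + 2 = 31
LB2 = min(M1 times) + sum(M2 times) = 2 + 21 = 23
Lower bound = max(LB1, LB2) = max(31, 23) = 31

31


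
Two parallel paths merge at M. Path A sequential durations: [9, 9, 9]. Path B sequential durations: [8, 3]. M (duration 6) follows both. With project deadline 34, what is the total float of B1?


Forward pass: ES(B1) = sum of predecessors on chain B = 0
EF = ES + duration = 0 + 8 = 8
Backward pass: LF(M) = deadline = 34; LS(M) = 34 - 6 = 28
LF(B1) = LS(M) - sum(successors on chain B) = 28 - 3 = 25
LS = LF - duration = 25 - 8 = 17
Total float = LS - ES = 17 - 0 = 17

17


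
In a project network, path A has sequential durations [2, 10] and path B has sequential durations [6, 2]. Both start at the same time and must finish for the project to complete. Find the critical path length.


Path A total = 2 + 10 = 12
Path B total = 6 + 2 = 8
Critical path = longest path = max(12, 8) = 12

12


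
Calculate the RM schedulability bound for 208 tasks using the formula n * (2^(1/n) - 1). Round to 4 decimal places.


Compute 2^(1/208) = 1.0033379971
Subtract 1: 1.0033379971 - 1 = 0.0033379971
Multiply by n: 208 * 0.0033379971 = 0.6943033968
Round to 4 dp: 0.6943

0.6943


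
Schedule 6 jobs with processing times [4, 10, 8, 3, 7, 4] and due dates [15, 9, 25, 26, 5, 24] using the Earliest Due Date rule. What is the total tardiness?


Sort by due date (EDD order): [(7, 5), (10, 9), (4, 15), (4, 24), (8, 25), (3, 26)]
Compute completion times and tardiness:
  Job 1: p=7, d=5, C=7, tardiness=max(0,7-5)=2
  Job 2: p=10, d=9, C=17, tardiness=max(0,17-9)=8
  Job 3: p=4, d=15, C=21, tardiness=max(0,21-15)=6
  Job 4: p=4, d=24, C=25, tardiness=max(0,25-24)=1
  Job 5: p=8, d=25, C=33, tardiness=max(0,33-25)=8
  Job 6: p=3, d=26, C=36, tardiness=max(0,36-26)=10
Total tardiness = 35

35


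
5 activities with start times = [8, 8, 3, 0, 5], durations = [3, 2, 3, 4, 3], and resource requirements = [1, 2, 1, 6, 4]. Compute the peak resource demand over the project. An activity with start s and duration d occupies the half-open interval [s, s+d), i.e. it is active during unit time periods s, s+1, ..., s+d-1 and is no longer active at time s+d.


Each activity i is active on [start_i, start_i + duration_i).
Compute total resource usage per time slot:
  t=0: active resources = [6], total = 6
  t=1: active resources = [6], total = 6
  t=2: active resources = [6], total = 6
  t=3: active resources = [1, 6], total = 7
  t=4: active resources = [1], total = 1
  t=5: active resources = [1, 4], total = 5
  t=6: active resources = [4], total = 4
  t=7: active resources = [4], total = 4
  t=8: active resources = [1, 2], total = 3
  t=9: active resources = [1, 2], total = 3
  t=10: active resources = [1], total = 1
Peak resource demand = 7

7


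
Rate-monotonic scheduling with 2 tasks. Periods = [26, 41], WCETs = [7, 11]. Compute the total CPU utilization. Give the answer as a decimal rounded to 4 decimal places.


Compute individual utilizations (exact fractions):
  Task 1: C/T = 7/26 (approx. 0.2692)
  Task 2: C/T = 11/41 (approx. 0.2683)
Total utilization U = 7/26 + 11/41 = 573/1066
Rounded to 4 decimal places: U = 0.5375
RM (Liu & Layland) bound for 2 tasks = 0.828427; compare with U = 573/1066 (approx. 0.537523)
U <= bound, so schedulable by RM sufficient condition.

0.5375


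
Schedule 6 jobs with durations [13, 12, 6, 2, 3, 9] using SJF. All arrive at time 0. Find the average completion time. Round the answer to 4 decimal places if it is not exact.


SJF order (ascending): [2, 3, 6, 9, 12, 13]
Completion times:
  Job 1: burst=2, C=2
  Job 2: burst=3, C=5
  Job 3: burst=6, C=11
  Job 4: burst=9, C=20
  Job 5: burst=12, C=32
  Job 6: burst=13, C=45
Average completion = 115/6 = 19.1667

19.1667


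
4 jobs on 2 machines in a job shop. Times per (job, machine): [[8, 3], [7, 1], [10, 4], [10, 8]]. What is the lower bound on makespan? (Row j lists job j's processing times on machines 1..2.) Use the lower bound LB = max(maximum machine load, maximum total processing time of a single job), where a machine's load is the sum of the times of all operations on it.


Machine loads:
  Machine 1: 8 + 7 + 10 + 10 = 35
  Machine 2: 3 + 1 + 4 + 8 = 16
Max machine load = 35
Job totals:
  Job 1: 11
  Job 2: 8
  Job 3: 14
  Job 4: 18
Max job total = 18
Lower bound = max(35, 18) = 35

35


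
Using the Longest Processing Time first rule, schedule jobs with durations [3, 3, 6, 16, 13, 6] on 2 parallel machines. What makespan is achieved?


Sort jobs in decreasing order (LPT): [16, 13, 6, 6, 3, 3]
Assign each job to the least loaded machine:
  Machine 1: jobs [16, 6, 3], load = 25
  Machine 2: jobs [13, 6, 3], load = 22
Makespan = max load = 25

25


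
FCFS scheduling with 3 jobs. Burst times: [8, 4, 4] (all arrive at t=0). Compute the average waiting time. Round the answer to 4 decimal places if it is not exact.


FCFS order (as given): [8, 4, 4]
Waiting times:
  Job 1: wait = 0
  Job 2: wait = 8
  Job 3: wait = 12
Sum of waiting times = 20
Average waiting time = 20/3 = 6.6667

6.6667


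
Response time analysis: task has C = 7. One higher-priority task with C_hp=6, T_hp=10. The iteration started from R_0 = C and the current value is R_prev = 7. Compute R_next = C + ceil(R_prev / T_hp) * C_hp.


R_next = C + ceil(R_prev / T_hp) * C_hp
ceil(7 / 10) = ceil(0.7) = 1
Interference = 1 * 6 = 6
R_next = 7 + 6 = 13

13


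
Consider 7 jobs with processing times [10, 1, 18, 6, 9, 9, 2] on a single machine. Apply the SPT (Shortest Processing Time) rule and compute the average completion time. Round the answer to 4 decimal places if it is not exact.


Sort jobs by processing time (SPT order): [1, 2, 6, 9, 9, 10, 18]
Compute completion times sequentially:
  Job 1: processing = 1, completes at 1
  Job 2: processing = 2, completes at 3
  Job 3: processing = 6, completes at 9
  Job 4: processing = 9, completes at 18
  Job 5: processing = 9, completes at 27
  Job 6: processing = 10, completes at 37
  Job 7: processing = 18, completes at 55
Sum of completion times = 150
Average completion time = 150/7 = 21.4286

21.4286


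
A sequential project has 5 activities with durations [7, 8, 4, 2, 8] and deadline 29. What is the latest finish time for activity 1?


LF(activity 1) = deadline - sum of successor durations
Successors: activities 2 through 5 with durations [8, 4, 2, 8]
Sum of successor durations = 22
LF = 29 - 22 = 7

7


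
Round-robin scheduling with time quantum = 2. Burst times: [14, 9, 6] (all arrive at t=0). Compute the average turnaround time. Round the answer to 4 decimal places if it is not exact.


Time quantum = 2
Execution trace:
  J1 runs 2 units, time = 2
  J2 runs 2 units, time = 4
  J3 runs 2 units, time = 6
  J1 runs 2 units, time = 8
  J2 runs 2 units, time = 10
  J3 runs 2 units, time = 12
  J1 runs 2 units, time = 14
  J2 runs 2 units, time = 16
  J3 runs 2 units, time = 18
  J1 runs 2 units, time = 20
  J2 runs 2 units, time = 22
  J1 runs 2 units, time = 24
  J2 runs 1 units, time = 25
  J1 runs 2 units, time = 27
  J1 runs 2 units, time = 29
Finish times: [29, 25, 18]
Average turnaround = 72/3 = 24.0

24.0


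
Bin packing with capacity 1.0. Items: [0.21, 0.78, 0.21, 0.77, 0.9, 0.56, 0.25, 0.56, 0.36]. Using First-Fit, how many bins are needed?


Place items sequentially using First-Fit:
  Item 0.21 -> new Bin 1
  Item 0.78 -> Bin 1 (now 0.99)
  Item 0.21 -> new Bin 2
  Item 0.77 -> Bin 2 (now 0.98)
  Item 0.9 -> new Bin 3
  Item 0.56 -> new Bin 4
  Item 0.25 -> Bin 4 (now 0.81)
  Item 0.56 -> new Bin 5
  Item 0.36 -> Bin 5 (now 0.92)
Total bins used = 5

5


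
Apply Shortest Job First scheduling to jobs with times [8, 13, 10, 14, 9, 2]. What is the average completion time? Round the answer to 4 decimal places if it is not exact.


SJF order (ascending): [2, 8, 9, 10, 13, 14]
Completion times:
  Job 1: burst=2, C=2
  Job 2: burst=8, C=10
  Job 3: burst=9, C=19
  Job 4: burst=10, C=29
  Job 5: burst=13, C=42
  Job 6: burst=14, C=56
Average completion = 158/6 = 26.3333

26.3333


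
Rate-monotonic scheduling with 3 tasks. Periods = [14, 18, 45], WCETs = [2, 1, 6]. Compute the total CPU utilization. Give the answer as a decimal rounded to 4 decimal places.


Compute individual utilizations (exact fractions):
  Task 1: C/T = 2/14 = 1/7 (approx. 0.1429)
  Task 2: C/T = 1/18 (approx. 0.0556)
  Task 3: C/T = 6/45 = 2/15 (approx. 0.1333)
Total utilization U = 1/7 + 1/18 + 2/15 = 209/630
Rounded to 4 decimal places: U = 0.3317
RM (Liu & Layland) bound for 3 tasks = 0.779763; compare with U = 209/630 (approx. 0.331746)
U <= bound, so schedulable by RM sufficient condition.

0.3317


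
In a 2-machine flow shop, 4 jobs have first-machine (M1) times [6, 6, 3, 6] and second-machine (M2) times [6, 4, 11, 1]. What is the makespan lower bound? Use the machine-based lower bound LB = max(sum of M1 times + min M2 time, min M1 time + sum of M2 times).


LB1 = sum(M1 times) + min(M2 times) = 21 + 1 = 22
LB2 = min(M1 times) + sum(M2 times) = 3 + 22 = 25
Lower bound = max(LB1, LB2) = max(22, 25) = 25

25


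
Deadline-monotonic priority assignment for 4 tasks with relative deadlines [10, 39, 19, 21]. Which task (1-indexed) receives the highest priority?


Sort tasks by relative deadline (ascending):
  Task 1: deadline = 10
  Task 3: deadline = 19
  Task 4: deadline = 21
  Task 2: deadline = 39
Priority order (highest first): [1, 3, 4, 2]
Highest priority task = 1

1


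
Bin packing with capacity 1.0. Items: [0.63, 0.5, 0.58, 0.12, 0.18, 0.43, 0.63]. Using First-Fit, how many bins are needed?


Place items sequentially using First-Fit:
  Item 0.63 -> new Bin 1
  Item 0.5 -> new Bin 2
  Item 0.58 -> new Bin 3
  Item 0.12 -> Bin 1 (now 0.75)
  Item 0.18 -> Bin 1 (now 0.93)
  Item 0.43 -> Bin 2 (now 0.93)
  Item 0.63 -> new Bin 4
Total bins used = 4

4


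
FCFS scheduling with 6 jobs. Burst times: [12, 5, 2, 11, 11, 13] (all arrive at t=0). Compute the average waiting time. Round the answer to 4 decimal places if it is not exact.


FCFS order (as given): [12, 5, 2, 11, 11, 13]
Waiting times:
  Job 1: wait = 0
  Job 2: wait = 12
  Job 3: wait = 17
  Job 4: wait = 19
  Job 5: wait = 30
  Job 6: wait = 41
Sum of waiting times = 119
Average waiting time = 119/6 = 19.8333

19.8333


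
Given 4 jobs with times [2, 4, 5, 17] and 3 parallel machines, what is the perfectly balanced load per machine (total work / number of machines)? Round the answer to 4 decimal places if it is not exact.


Total processing time = 2 + 4 + 5 + 17 = 28
Number of machines = 3
Ideal balanced load = 28 / 3 = 9.3333

9.3333


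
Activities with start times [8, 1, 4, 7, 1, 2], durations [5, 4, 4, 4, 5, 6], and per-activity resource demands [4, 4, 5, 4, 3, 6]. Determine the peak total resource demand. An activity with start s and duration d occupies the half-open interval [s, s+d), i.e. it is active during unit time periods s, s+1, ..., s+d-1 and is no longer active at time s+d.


Each activity i is active on [start_i, start_i + duration_i).
Compute total resource usage per time slot:
  t=0: active resources = [], total = 0
  t=1: active resources = [4, 3], total = 7
  t=2: active resources = [4, 3, 6], total = 13
  t=3: active resources = [4, 3, 6], total = 13
  t=4: active resources = [4, 5, 3, 6], total = 18
  t=5: active resources = [5, 3, 6], total = 14
  t=6: active resources = [5, 6], total = 11
  t=7: active resources = [5, 4, 6], total = 15
  t=8: active resources = [4, 4], total = 8
  t=9: active resources = [4, 4], total = 8
  t=10: active resources = [4, 4], total = 8
  t=11: active resources = [4], total = 4
  t=12: active resources = [4], total = 4
Peak resource demand = 18

18


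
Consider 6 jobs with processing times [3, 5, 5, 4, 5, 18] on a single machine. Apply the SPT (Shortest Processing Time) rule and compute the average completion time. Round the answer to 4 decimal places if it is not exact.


Sort jobs by processing time (SPT order): [3, 4, 5, 5, 5, 18]
Compute completion times sequentially:
  Job 1: processing = 3, completes at 3
  Job 2: processing = 4, completes at 7
  Job 3: processing = 5, completes at 12
  Job 4: processing = 5, completes at 17
  Job 5: processing = 5, completes at 22
  Job 6: processing = 18, completes at 40
Sum of completion times = 101
Average completion time = 101/6 = 16.8333

16.8333


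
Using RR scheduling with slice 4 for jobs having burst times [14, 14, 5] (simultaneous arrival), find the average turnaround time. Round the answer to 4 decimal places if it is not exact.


Time quantum = 4
Execution trace:
  J1 runs 4 units, time = 4
  J2 runs 4 units, time = 8
  J3 runs 4 units, time = 12
  J1 runs 4 units, time = 16
  J2 runs 4 units, time = 20
  J3 runs 1 units, time = 21
  J1 runs 4 units, time = 25
  J2 runs 4 units, time = 29
  J1 runs 2 units, time = 31
  J2 runs 2 units, time = 33
Finish times: [31, 33, 21]
Average turnaround = 85/3 = 28.3333

28.3333


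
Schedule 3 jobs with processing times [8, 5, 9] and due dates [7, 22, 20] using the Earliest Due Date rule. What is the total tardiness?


Sort by due date (EDD order): [(8, 7), (9, 20), (5, 22)]
Compute completion times and tardiness:
  Job 1: p=8, d=7, C=8, tardiness=max(0,8-7)=1
  Job 2: p=9, d=20, C=17, tardiness=max(0,17-20)=0
  Job 3: p=5, d=22, C=22, tardiness=max(0,22-22)=0
Total tardiness = 1

1


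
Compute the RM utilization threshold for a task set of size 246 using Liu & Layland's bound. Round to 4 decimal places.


Compute 2^(1/246) = 1.0028216448
Subtract 1: 1.0028216448 - 1 = 0.0028216448
Multiply by n: 246 * 0.0028216448 = 0.6941246208
Round to 4 dp: 0.6941

0.6941


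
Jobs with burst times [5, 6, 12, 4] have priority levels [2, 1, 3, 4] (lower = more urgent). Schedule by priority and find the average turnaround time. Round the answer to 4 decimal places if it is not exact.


Sort by priority (ascending = highest first):
Order: [(1, 6), (2, 5), (3, 12), (4, 4)]
Completion times:
  Priority 1, burst=6, C=6
  Priority 2, burst=5, C=11
  Priority 3, burst=12, C=23
  Priority 4, burst=4, C=27
Average turnaround = 67/4 = 16.75

16.75


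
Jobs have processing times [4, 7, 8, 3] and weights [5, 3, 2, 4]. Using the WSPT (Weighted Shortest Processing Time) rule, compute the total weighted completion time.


Compute p/w ratios and sort ascending (WSPT): [(3, 4), (4, 5), (7, 3), (8, 2)]
Compute weighted completion times:
  Job (p=3,w=4): C=3, w*C=4*3=12
  Job (p=4,w=5): C=7, w*C=5*7=35
  Job (p=7,w=3): C=14, w*C=3*14=42
  Job (p=8,w=2): C=22, w*C=2*22=44
Total weighted completion time = 133

133


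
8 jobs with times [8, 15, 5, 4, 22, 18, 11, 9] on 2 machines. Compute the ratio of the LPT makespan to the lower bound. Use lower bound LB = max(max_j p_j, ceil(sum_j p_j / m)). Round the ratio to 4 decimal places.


LPT order: [22, 18, 15, 11, 9, 8, 5, 4]
Machine loads after assignment: [46, 46]
LPT makespan = 46
Lower bound = max(max_job, ceil(total/2)) = max(22, 46) = 46
Ratio = 46 / 46 = 1.0

1.0


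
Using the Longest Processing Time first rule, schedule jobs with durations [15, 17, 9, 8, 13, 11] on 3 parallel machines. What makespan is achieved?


Sort jobs in decreasing order (LPT): [17, 15, 13, 11, 9, 8]
Assign each job to the least loaded machine:
  Machine 1: jobs [17, 8], load = 25
  Machine 2: jobs [15, 9], load = 24
  Machine 3: jobs [13, 11], load = 24
Makespan = max load = 25

25


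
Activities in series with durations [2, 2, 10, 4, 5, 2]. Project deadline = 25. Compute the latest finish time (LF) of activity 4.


LF(activity 4) = deadline - sum of successor durations
Successors: activities 5 through 6 with durations [5, 2]
Sum of successor durations = 7
LF = 25 - 7 = 18

18


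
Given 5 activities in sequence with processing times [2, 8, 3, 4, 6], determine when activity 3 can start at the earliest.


Activity 3 starts after activities 1 through 2 complete.
Predecessor durations: [2, 8]
ES = 2 + 8 = 10

10


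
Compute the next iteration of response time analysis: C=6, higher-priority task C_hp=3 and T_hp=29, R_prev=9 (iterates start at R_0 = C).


R_next = C + ceil(R_prev / T_hp) * C_hp
ceil(9 / 29) = ceil(0.3103) = 1
Interference = 1 * 3 = 3
R_next = 6 + 3 = 9
R_next = R_prev, so the iteration has converged (response time = 9).

9


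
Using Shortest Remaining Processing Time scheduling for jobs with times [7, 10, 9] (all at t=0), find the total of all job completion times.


Since all jobs arrive at t=0, SRPT equals SPT ordering.
SPT order: [7, 9, 10]
Completion times:
  Job 1: p=7, C=7
  Job 2: p=9, C=16
  Job 3: p=10, C=26
Total completion time = 7 + 16 + 26 = 49

49


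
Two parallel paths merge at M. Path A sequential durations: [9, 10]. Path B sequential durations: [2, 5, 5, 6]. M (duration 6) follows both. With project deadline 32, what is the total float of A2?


Forward pass: ES(A2) = sum of predecessors on chain A = 9
EF = ES + duration = 9 + 10 = 19
Backward pass: LF(M) = deadline = 32; LS(M) = 32 - 6 = 26
LF(A2) = LS(M) - sum(successors on chain A) = 26 - 0 = 26
LS = LF - duration = 26 - 10 = 16
Total float = LS - ES = 16 - 9 = 7

7


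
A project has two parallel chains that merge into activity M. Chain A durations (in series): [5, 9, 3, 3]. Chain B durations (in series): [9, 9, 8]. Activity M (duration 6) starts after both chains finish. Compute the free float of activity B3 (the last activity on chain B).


ES(B3) = sum of predecessors on chain B = 18
EF(B3) = ES + duration = 18 + 8 = 26
Successor of B3 is M. ES(M) = max(sum(A), sum(B)) = max(20, 26) = 26
Free float = ES(successor) - EF(current) = 26 - 26 = 0

0


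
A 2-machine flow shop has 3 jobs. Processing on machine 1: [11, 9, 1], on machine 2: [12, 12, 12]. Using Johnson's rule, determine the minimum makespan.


Apply Johnson's rule:
  Group 1 (a <= b): [(3, 1, 12), (2, 9, 12), (1, 11, 12)]
  Group 2 (a > b): []
Optimal job order: [3, 2, 1]
Schedule:
  Job 3: M1 done at 1, M2 done at 13
  Job 2: M1 done at 10, M2 done at 25
  Job 1: M1 done at 21, M2 done at 37
Makespan = 37

37


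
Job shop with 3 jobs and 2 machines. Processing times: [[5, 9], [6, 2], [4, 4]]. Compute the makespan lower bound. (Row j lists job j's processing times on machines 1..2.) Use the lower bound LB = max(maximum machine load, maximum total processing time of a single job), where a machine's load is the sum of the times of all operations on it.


Machine loads:
  Machine 1: 5 + 6 + 4 = 15
  Machine 2: 9 + 2 + 4 = 15
Max machine load = 15
Job totals:
  Job 1: 14
  Job 2: 8
  Job 3: 8
Max job total = 14
Lower bound = max(15, 14) = 15

15


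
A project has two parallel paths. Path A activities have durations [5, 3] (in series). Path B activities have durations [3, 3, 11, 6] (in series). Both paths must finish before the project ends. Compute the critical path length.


Path A total = 5 + 3 = 8
Path B total = 3 + 3 + 11 + 6 = 23
Critical path = longest path = max(8, 23) = 23

23


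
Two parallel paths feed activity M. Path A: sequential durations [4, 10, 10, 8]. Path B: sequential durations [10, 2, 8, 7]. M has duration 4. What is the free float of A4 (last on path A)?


ES(A4) = sum of predecessors on chain A = 24
EF(A4) = ES + duration = 24 + 8 = 32
Successor of A4 is M. ES(M) = max(sum(A), sum(B)) = max(32, 27) = 32
Free float = ES(successor) - EF(current) = 32 - 32 = 0

0


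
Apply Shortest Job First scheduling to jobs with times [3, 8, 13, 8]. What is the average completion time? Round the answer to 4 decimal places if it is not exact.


SJF order (ascending): [3, 8, 8, 13]
Completion times:
  Job 1: burst=3, C=3
  Job 2: burst=8, C=11
  Job 3: burst=8, C=19
  Job 4: burst=13, C=32
Average completion = 65/4 = 16.25

16.25


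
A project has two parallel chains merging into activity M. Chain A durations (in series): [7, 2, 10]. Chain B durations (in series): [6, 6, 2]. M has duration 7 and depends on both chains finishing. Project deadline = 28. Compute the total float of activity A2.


Forward pass: ES(A2) = sum of predecessors on chain A = 7
EF = ES + duration = 7 + 2 = 9
Backward pass: LF(M) = deadline = 28; LS(M) = 28 - 7 = 21
LF(A2) = LS(M) - sum(successors on chain A) = 21 - 10 = 11
LS = LF - duration = 11 - 2 = 9
Total float = LS - ES = 9 - 7 = 2

2


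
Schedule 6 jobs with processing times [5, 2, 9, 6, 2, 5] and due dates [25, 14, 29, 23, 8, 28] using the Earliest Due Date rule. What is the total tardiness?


Sort by due date (EDD order): [(2, 8), (2, 14), (6, 23), (5, 25), (5, 28), (9, 29)]
Compute completion times and tardiness:
  Job 1: p=2, d=8, C=2, tardiness=max(0,2-8)=0
  Job 2: p=2, d=14, C=4, tardiness=max(0,4-14)=0
  Job 3: p=6, d=23, C=10, tardiness=max(0,10-23)=0
  Job 4: p=5, d=25, C=15, tardiness=max(0,15-25)=0
  Job 5: p=5, d=28, C=20, tardiness=max(0,20-28)=0
  Job 6: p=9, d=29, C=29, tardiness=max(0,29-29)=0
Total tardiness = 0

0


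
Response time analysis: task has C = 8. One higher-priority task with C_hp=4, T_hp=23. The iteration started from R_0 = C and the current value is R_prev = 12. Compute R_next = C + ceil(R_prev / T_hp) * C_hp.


R_next = C + ceil(R_prev / T_hp) * C_hp
ceil(12 / 23) = ceil(0.5217) = 1
Interference = 1 * 4 = 4
R_next = 8 + 4 = 12
R_next = R_prev, so the iteration has converged (response time = 12).

12


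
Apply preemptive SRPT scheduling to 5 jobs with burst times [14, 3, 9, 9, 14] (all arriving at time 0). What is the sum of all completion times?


Since all jobs arrive at t=0, SRPT equals SPT ordering.
SPT order: [3, 9, 9, 14, 14]
Completion times:
  Job 1: p=3, C=3
  Job 2: p=9, C=12
  Job 3: p=9, C=21
  Job 4: p=14, C=35
  Job 5: p=14, C=49
Total completion time = 3 + 12 + 21 + 35 + 49 = 120

120


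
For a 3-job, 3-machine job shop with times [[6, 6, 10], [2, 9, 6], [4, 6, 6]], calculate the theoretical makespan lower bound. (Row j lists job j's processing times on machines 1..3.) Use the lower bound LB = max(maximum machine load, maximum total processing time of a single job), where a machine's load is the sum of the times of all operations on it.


Machine loads:
  Machine 1: 6 + 2 + 4 = 12
  Machine 2: 6 + 9 + 6 = 21
  Machine 3: 10 + 6 + 6 = 22
Max machine load = 22
Job totals:
  Job 1: 22
  Job 2: 17
  Job 3: 16
Max job total = 22
Lower bound = max(22, 22) = 22

22


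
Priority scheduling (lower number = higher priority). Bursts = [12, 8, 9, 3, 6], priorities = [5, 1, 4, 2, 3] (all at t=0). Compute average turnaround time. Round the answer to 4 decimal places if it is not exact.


Sort by priority (ascending = highest first):
Order: [(1, 8), (2, 3), (3, 6), (4, 9), (5, 12)]
Completion times:
  Priority 1, burst=8, C=8
  Priority 2, burst=3, C=11
  Priority 3, burst=6, C=17
  Priority 4, burst=9, C=26
  Priority 5, burst=12, C=38
Average turnaround = 100/5 = 20.0

20.0


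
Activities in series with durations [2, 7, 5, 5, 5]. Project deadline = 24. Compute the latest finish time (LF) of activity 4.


LF(activity 4) = deadline - sum of successor durations
Successors: activities 5 through 5 with durations [5]
Sum of successor durations = 5
LF = 24 - 5 = 19

19


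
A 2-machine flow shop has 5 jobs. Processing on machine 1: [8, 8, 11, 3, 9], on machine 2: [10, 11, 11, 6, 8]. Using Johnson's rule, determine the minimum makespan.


Apply Johnson's rule:
  Group 1 (a <= b): [(4, 3, 6), (1, 8, 10), (2, 8, 11), (3, 11, 11)]
  Group 2 (a > b): [(5, 9, 8)]
Optimal job order: [4, 1, 2, 3, 5]
Schedule:
  Job 4: M1 done at 3, M2 done at 9
  Job 1: M1 done at 11, M2 done at 21
  Job 2: M1 done at 19, M2 done at 32
  Job 3: M1 done at 30, M2 done at 43
  Job 5: M1 done at 39, M2 done at 51
Makespan = 51

51


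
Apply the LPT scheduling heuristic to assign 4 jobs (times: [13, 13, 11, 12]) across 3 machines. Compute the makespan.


Sort jobs in decreasing order (LPT): [13, 13, 12, 11]
Assign each job to the least loaded machine:
  Machine 1: jobs [13], load = 13
  Machine 2: jobs [13], load = 13
  Machine 3: jobs [12, 11], load = 23
Makespan = max load = 23

23


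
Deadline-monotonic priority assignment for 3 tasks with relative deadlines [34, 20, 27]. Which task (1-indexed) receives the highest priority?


Sort tasks by relative deadline (ascending):
  Task 2: deadline = 20
  Task 3: deadline = 27
  Task 1: deadline = 34
Priority order (highest first): [2, 3, 1]
Highest priority task = 2

2


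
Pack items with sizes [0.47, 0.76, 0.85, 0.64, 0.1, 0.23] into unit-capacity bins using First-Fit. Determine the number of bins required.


Place items sequentially using First-Fit:
  Item 0.47 -> new Bin 1
  Item 0.76 -> new Bin 2
  Item 0.85 -> new Bin 3
  Item 0.64 -> new Bin 4
  Item 0.1 -> Bin 1 (now 0.57)
  Item 0.23 -> Bin 1 (now 0.8)
Total bins used = 4

4


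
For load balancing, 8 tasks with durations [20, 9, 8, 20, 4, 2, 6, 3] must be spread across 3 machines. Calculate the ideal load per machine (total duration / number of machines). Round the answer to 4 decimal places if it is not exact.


Total processing time = 20 + 9 + 8 + 20 + 4 + 2 + 6 + 3 = 72
Number of machines = 3
Ideal balanced load = 72 / 3 = 24.0

24.0


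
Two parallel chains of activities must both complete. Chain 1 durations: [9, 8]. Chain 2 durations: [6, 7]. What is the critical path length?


Path A total = 9 + 8 = 17
Path B total = 6 + 7 = 13
Critical path = longest path = max(17, 13) = 17

17


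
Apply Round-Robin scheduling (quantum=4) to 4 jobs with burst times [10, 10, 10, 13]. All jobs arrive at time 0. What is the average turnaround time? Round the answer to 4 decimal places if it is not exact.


Time quantum = 4
Execution trace:
  J1 runs 4 units, time = 4
  J2 runs 4 units, time = 8
  J3 runs 4 units, time = 12
  J4 runs 4 units, time = 16
  J1 runs 4 units, time = 20
  J2 runs 4 units, time = 24
  J3 runs 4 units, time = 28
  J4 runs 4 units, time = 32
  J1 runs 2 units, time = 34
  J2 runs 2 units, time = 36
  J3 runs 2 units, time = 38
  J4 runs 4 units, time = 42
  J4 runs 1 units, time = 43
Finish times: [34, 36, 38, 43]
Average turnaround = 151/4 = 37.75

37.75


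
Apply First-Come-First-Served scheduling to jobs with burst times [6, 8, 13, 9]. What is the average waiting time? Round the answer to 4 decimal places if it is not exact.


FCFS order (as given): [6, 8, 13, 9]
Waiting times:
  Job 1: wait = 0
  Job 2: wait = 6
  Job 3: wait = 14
  Job 4: wait = 27
Sum of waiting times = 47
Average waiting time = 47/4 = 11.75

11.75


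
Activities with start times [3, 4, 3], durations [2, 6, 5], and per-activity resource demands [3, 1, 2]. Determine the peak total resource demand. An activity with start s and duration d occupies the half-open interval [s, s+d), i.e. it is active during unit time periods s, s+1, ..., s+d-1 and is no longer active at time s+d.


Each activity i is active on [start_i, start_i + duration_i).
Compute total resource usage per time slot:
  t=0: active resources = [], total = 0
  t=1: active resources = [], total = 0
  t=2: active resources = [], total = 0
  t=3: active resources = [3, 2], total = 5
  t=4: active resources = [3, 1, 2], total = 6
  t=5: active resources = [1, 2], total = 3
  t=6: active resources = [1, 2], total = 3
  t=7: active resources = [1, 2], total = 3
  t=8: active resources = [1], total = 1
  t=9: active resources = [1], total = 1
Peak resource demand = 6

6


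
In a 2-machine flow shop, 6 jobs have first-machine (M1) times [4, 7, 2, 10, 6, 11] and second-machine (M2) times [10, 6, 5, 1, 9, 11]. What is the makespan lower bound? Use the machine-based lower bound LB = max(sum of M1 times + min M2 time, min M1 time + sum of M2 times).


LB1 = sum(M1 times) + min(M2 times) = 40 + 1 = 41
LB2 = min(M1 times) + sum(M2 times) = 2 + 42 = 44
Lower bound = max(LB1, LB2) = max(41, 44) = 44

44


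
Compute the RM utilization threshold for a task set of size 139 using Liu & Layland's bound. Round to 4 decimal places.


Compute 2^(1/139) = 1.0049991245
Subtract 1: 1.0049991245 - 1 = 0.0049991245
Multiply by n: 139 * 0.0049991245 = 0.6948783055
Round to 4 dp: 0.6949

0.6949


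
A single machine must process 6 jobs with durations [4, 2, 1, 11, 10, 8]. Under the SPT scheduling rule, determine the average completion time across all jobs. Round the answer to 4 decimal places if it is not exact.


Sort jobs by processing time (SPT order): [1, 2, 4, 8, 10, 11]
Compute completion times sequentially:
  Job 1: processing = 1, completes at 1
  Job 2: processing = 2, completes at 3
  Job 3: processing = 4, completes at 7
  Job 4: processing = 8, completes at 15
  Job 5: processing = 10, completes at 25
  Job 6: processing = 11, completes at 36
Sum of completion times = 87
Average completion time = 87/6 = 14.5

14.5
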